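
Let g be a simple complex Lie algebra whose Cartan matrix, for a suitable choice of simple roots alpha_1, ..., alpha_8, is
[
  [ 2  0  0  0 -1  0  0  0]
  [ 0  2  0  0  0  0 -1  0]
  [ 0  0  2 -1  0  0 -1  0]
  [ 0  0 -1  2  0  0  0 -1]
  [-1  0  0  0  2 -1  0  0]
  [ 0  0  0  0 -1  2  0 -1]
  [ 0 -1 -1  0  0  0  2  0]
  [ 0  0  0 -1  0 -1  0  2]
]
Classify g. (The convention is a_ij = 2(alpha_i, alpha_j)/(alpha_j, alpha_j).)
The matrix has rank 8 with 2's on the diagonal. Reading the off-diagonal entries as Dynkin edges (a single edge where a_ij = a_ji = -1; a double or triple edge where a_ij * a_ji = 2 or 3), the diagram is a chain of 8 nodes with single edges (A_8). One simple-root ordering that puts it in standard form is (alpha_1, alpha_5, alpha_6, alpha_8, alpha_4, alpha_3, alpha_7, alpha_2). So the algebra is type A_8, i.e. sl(9).

A8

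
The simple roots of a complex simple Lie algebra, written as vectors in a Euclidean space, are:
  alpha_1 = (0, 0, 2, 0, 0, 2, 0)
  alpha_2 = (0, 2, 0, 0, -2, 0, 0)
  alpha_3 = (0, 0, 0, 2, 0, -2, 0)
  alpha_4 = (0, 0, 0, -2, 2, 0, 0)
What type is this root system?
A_4 (sl(5))

Compute the Cartan integers a_ij = 2(alpha_i, alpha_j)/(alpha_j, alpha_j); the resulting 4x4 Cartan matrix is
[[2, 0, -1, 0], [0, 2, 0, -1], [-1, 0, 2, -1], [0, -1, -1, 2]].
All simple roots have the same length, so the diagram is simply laced. The associated Dynkin diagram is a chain of 4 nodes with single edges (A_4), so the type is A_4 (the algebra sl(5)).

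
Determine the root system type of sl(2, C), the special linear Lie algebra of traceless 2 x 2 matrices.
A_1

This is sl(2), which has dimension 2^2 - 1 = 3 and rank 2 - 1 = 1 (a Cartan subalgebra is the diagonal traceless matrices). In the classification of classical Lie algebras, the special linear algebra sl(n+1) has type A_n; here n = 1, so the Dynkin diagram is a chain of 1 nodes with single edges (A_1). Hence the type is A_1.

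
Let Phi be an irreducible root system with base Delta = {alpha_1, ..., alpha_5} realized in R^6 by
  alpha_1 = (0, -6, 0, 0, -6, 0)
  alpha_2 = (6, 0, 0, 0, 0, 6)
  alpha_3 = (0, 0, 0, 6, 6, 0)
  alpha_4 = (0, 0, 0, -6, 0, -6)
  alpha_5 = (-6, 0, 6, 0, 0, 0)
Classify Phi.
Compute the Cartan integers a_ij = 2(alpha_i, alpha_j)/(alpha_j, alpha_j); the resulting 5x5 Cartan matrix is
[[2, 0, -1, 0, 0], [0, 2, 0, -1, -1], [-1, 0, 2, -1, 0], [0, -1, -1, 2, 0], [0, -1, 0, 0, 2]].
All simple roots have the same length, so the diagram is simply laced. The associated Dynkin diagram is a chain of 5 nodes with single edges (A_5), so the type is A_5 (the algebra sl(6)).

A5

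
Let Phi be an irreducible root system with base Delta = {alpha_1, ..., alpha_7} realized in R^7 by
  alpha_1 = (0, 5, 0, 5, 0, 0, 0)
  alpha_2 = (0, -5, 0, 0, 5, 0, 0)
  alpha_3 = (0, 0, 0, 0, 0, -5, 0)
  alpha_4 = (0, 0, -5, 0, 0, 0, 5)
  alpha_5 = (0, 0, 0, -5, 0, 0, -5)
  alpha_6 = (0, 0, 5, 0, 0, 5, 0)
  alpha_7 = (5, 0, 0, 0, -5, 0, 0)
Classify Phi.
Compute the Cartan integers a_ij = 2(alpha_i, alpha_j)/(alpha_j, alpha_j); the resulting 7x7 Cartan matrix is
[[2, -1, 0, 0, -1, 0, 0], [-1, 2, 0, 0, 0, 0, -1], [0, 0, 2, 0, 0, -1, 0], [0, 0, 0, 2, -1, -1, 0], [-1, 0, 0, -1, 2, 0, 0], [0, 0, -2, -1, 0, 2, 0], [0, -1, 0, 0, 0, 0, 2]].
The roots have two lengths (squared-length ratio 2:1); the short ones are alpha_{3}. The associated Dynkin diagram is a chain of 7 nodes with a double edge at one end; the terminal node there is the unique short simple root (B_7), so the type is B_7 (the algebra so(15)).

B7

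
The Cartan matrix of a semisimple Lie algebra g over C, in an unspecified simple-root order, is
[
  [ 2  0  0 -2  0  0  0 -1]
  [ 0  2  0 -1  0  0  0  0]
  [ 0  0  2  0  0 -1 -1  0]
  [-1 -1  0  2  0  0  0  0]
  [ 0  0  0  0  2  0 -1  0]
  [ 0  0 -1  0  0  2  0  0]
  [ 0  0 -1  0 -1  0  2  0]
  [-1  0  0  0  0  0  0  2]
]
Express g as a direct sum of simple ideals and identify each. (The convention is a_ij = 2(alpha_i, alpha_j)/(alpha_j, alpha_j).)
The diagram associated to this matrix has two connected components: the simple roots {alpha_3, alpha_5, alpha_6, alpha_7} form a chain of 4 nodes with single edges (A_4), and {alpha_1, alpha_2, alpha_4, alpha_8} form a chain of 4 nodes with a double edge between the middle two (F_4). A semisimple Lie algebra decomposes uniquely as the direct sum of simple ideals, one per connected component of its Dynkin diagram, so g ≅ A_4 ⊕ F_4 (dimension 24 + 52 = 76).

A4 + F4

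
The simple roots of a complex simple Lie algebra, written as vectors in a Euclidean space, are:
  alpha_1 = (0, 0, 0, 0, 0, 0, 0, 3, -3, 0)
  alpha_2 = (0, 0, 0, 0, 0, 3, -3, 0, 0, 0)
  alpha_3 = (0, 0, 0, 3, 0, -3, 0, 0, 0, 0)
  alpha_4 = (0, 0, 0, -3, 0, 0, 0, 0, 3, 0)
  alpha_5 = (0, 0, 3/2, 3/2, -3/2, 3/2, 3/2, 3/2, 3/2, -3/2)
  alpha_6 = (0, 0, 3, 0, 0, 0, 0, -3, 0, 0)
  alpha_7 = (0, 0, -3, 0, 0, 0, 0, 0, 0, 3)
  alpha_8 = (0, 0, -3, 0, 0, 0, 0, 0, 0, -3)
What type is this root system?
type E_8

Compute the Cartan integers a_ij = 2(alpha_i, alpha_j)/(alpha_j, alpha_j); the resulting 8x8 Cartan matrix is
[[2, 0, 0, -1, 0, -1, 0, 0], [0, 2, -1, 0, 0, 0, 0, 0], [0, -1, 2, -1, 0, 0, 0, 0], [-1, 0, -1, 2, 0, 0, 0, 0], [0, 0, 0, 0, 2, 0, -1, 0], [-1, 0, 0, 0, 0, 2, -1, -1], [0, 0, 0, 0, -1, -1, 2, 0], [0, 0, 0, 0, 0, -1, 0, 2]].
All simple roots have the same length, so the diagram is simply laced. The associated Dynkin diagram is a chain of 7 nodes with one extra node attached to the third node from one end (E_8), so the type is E_8.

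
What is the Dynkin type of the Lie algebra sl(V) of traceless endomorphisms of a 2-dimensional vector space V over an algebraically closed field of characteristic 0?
A_1 (sl(2))

This is sl(2), which has dimension 2^2 - 1 = 3 and rank 2 - 1 = 1 (a Cartan subalgebra is the diagonal traceless matrices). In the classification of classical Lie algebras, the special linear algebra sl(n+1) has type A_n; here n = 1, so the Dynkin diagram is a chain of 1 nodes with single edges (A_1). Hence the type is A_1.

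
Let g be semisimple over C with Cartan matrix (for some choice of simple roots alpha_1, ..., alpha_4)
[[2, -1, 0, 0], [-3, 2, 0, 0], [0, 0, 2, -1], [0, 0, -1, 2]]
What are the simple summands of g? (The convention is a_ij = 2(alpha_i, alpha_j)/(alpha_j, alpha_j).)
type A_2 ⊕ type G_2

The diagram associated to this matrix has two connected components: the simple roots {alpha_3, alpha_4} form a chain of 2 nodes with single edges (A_2), and {alpha_1, alpha_2} form two nodes joined by a triple edge (G_2). A semisimple Lie algebra decomposes uniquely as the direct sum of simple ideals, one per connected component of its Dynkin diagram, so g ≅ A_2 ⊕ G_2 (dimension 8 + 14 = 22).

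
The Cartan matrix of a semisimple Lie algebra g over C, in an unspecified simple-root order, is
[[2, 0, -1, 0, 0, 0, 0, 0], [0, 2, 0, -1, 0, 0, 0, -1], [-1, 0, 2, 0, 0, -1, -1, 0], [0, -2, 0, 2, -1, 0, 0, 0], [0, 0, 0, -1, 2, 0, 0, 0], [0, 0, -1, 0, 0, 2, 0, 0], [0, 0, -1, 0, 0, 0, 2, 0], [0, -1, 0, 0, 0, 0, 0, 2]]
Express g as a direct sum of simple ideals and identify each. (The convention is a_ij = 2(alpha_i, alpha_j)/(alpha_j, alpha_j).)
type D_4 + type F_4

The diagram associated to this matrix has two connected components: the simple roots {alpha_1, alpha_3, alpha_6, alpha_7} form a chain of 2 nodes with a fork of two nodes at one end (D_4), and {alpha_2, alpha_4, alpha_5, alpha_8} form a chain of 4 nodes with a double edge between the middle two (F_4). A semisimple Lie algebra decomposes uniquely as the direct sum of simple ideals, one per connected component of its Dynkin diagram, so g ≅ D_4 ⊕ F_4 (dimension 28 + 52 = 80).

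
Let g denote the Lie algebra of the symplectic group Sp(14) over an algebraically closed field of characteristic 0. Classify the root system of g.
C7

This is sp(14), which has dimension 14(14+1)/2 = 105 and rank 14/2 = 7. In the classification of classical Lie algebras, the symplectic algebra sp(2n) has type C_n; here n = 7, so the Dynkin diagram is a chain of 7 nodes with a double edge at one end; the terminal node there is the unique long simple root (C_7). Hence the type is C_7.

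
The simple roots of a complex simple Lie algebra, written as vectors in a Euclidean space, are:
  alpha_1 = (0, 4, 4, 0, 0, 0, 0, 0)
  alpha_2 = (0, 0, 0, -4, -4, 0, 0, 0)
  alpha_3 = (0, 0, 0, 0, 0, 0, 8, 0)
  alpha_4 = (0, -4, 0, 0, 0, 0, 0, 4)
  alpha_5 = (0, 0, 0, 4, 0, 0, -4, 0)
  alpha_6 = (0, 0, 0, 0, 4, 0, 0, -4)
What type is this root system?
Compute the Cartan integers a_ij = 2(alpha_i, alpha_j)/(alpha_j, alpha_j); the resulting 6x6 Cartan matrix is
[[2, 0, 0, -1, 0, 0], [0, 2, 0, 0, -1, -1], [0, 0, 2, 0, -2, 0], [-1, 0, 0, 2, 0, -1], [0, -1, -1, 0, 2, 0], [0, -1, 0, -1, 0, 2]].
The roots have two lengths (squared-length ratio 2:1); the short ones are alpha_{1,2,4,5,6}. The associated Dynkin diagram is a chain of 6 nodes with a double edge at one end; the terminal node there is the unique long simple root (C_6), so the type is C_6 (the algebra sp(12)).

C6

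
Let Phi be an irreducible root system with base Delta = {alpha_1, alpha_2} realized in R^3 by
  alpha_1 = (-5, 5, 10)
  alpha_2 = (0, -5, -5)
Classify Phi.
Compute the Cartan integers a_ij = 2(alpha_i, alpha_j)/(alpha_j, alpha_j); the resulting 2x2 Cartan matrix is
[[2, -3], [-1, 2]].
The roots have two lengths (squared-length ratio 3:1); the short ones are alpha_{2}. The associated Dynkin diagram is two nodes joined by a triple edge (G_2), so the type is G_2.

G_2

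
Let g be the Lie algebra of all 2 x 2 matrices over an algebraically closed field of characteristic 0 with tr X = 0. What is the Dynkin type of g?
type A_1

This is sl(2), which has dimension 2^2 - 1 = 3 and rank 2 - 1 = 1 (a Cartan subalgebra is the diagonal traceless matrices). In the classification of classical Lie algebras, the special linear algebra sl(n+1) has type A_n; here n = 1, so the Dynkin diagram is a chain of 1 nodes with single edges (A_1). Hence the type is A_1.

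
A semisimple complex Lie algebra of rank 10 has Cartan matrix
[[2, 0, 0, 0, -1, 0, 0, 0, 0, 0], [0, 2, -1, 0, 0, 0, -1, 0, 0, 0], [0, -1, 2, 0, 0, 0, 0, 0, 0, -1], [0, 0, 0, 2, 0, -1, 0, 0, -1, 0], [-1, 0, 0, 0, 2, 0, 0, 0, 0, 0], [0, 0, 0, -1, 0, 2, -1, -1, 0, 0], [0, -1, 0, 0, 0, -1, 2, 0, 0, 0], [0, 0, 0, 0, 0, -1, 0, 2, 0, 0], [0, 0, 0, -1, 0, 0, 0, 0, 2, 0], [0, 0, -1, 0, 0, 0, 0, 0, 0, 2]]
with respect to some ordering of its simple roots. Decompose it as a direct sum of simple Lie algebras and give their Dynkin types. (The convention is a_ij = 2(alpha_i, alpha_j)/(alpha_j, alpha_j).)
The diagram associated to this matrix has two connected components: the simple roots {alpha_1, alpha_5} form a chain of 2 nodes with single edges (A_2), and {alpha_2, alpha_3, alpha_4, alpha_6, alpha_7, alpha_8, alpha_9, alpha_10} form a chain of 7 nodes with one extra node attached to the third node from one end (E_8). A semisimple Lie algebra decomposes uniquely as the direct sum of simple ideals, one per connected component of its Dynkin diagram, so g ≅ A_2 ⊕ E_8 (dimension 8 + 248 = 256).

A2 + E8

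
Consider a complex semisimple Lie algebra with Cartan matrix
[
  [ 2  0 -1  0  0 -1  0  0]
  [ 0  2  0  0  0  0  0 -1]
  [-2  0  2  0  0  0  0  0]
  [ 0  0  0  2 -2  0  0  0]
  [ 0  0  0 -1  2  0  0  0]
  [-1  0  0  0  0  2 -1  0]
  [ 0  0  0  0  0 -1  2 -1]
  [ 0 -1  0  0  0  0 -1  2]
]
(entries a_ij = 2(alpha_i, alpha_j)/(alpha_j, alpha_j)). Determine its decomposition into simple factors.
The diagram associated to this matrix has two connected components: the simple roots {alpha_4, alpha_5} form a chain of 2 nodes with a double edge at one end; the terminal node there is the unique short simple root (B_2), and {alpha_1, alpha_2, alpha_3, alpha_6, alpha_7, alpha_8} form a chain of 6 nodes with a double edge at one end; the terminal node there is the unique long simple root (C_6). A semisimple Lie algebra decomposes uniquely as the direct sum of simple ideals, one per connected component of its Dynkin diagram, so g ≅ B_2 ⊕ C_6 (dimension 10 + 78 = 88).

B2 ⊕ C6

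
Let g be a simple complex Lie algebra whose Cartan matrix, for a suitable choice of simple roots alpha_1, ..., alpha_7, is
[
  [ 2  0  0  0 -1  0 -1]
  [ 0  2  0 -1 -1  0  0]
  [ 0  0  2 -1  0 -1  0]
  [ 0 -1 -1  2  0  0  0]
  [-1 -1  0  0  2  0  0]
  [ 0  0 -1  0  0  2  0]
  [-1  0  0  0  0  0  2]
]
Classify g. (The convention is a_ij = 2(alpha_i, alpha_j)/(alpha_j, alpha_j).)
A_7

The matrix has rank 7 with 2's on the diagonal. Reading the off-diagonal entries as Dynkin edges (a single edge where a_ij = a_ji = -1; a double or triple edge where a_ij * a_ji = 2 or 3), the diagram is a chain of 7 nodes with single edges (A_7). One simple-root ordering that puts it in standard form is (alpha_6, alpha_3, alpha_4, alpha_2, alpha_5, alpha_1, alpha_7). So the algebra is type A_7, i.e. sl(8).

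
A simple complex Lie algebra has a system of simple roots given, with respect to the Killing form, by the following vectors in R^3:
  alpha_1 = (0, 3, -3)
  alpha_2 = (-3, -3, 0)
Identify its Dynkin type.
Compute the Cartan integers a_ij = 2(alpha_i, alpha_j)/(alpha_j, alpha_j); the resulting 2x2 Cartan matrix is
[[2, -1], [-1, 2]].
All simple roots have the same length, so the diagram is simply laced. The associated Dynkin diagram is a chain of 2 nodes with single edges (A_2), so the type is A_2 (the algebra sl(3)).

A_2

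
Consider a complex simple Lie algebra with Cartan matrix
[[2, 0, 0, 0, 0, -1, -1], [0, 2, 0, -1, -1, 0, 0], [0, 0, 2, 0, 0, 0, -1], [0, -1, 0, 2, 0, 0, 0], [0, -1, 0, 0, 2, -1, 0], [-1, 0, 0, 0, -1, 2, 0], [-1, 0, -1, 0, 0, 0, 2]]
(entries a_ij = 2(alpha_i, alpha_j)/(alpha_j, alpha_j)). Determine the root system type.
A_7

The matrix has rank 7 with 2's on the diagonal. Reading the off-diagonal entries as Dynkin edges (a single edge where a_ij = a_ji = -1; a double or triple edge where a_ij * a_ji = 2 or 3), the diagram is a chain of 7 nodes with single edges (A_7). One simple-root ordering that puts it in standard form is (alpha_4, alpha_2, alpha_5, alpha_6, alpha_1, alpha_7, alpha_3). So the algebra is type A_7, i.e. sl(8).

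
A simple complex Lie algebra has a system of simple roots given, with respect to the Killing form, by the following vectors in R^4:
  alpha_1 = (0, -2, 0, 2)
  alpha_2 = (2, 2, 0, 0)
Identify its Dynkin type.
Compute the Cartan integers a_ij = 2(alpha_i, alpha_j)/(alpha_j, alpha_j); the resulting 2x2 Cartan matrix is
[[2, -1], [-1, 2]].
All simple roots have the same length, so the diagram is simply laced. The associated Dynkin diagram is a chain of 2 nodes with single edges (A_2), so the type is A_2 (the algebra sl(3)).

A_2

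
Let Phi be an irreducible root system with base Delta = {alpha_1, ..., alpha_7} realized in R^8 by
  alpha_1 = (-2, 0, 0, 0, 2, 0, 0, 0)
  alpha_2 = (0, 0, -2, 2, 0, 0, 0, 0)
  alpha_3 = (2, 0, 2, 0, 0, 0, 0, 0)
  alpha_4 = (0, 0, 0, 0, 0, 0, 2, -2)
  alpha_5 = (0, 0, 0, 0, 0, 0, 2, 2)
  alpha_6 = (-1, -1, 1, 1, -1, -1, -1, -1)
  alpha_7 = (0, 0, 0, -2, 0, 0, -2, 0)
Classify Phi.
E_7

Compute the Cartan integers a_ij = 2(alpha_i, alpha_j)/(alpha_j, alpha_j); the resulting 7x7 Cartan matrix is
[[2, 0, -1, 0, 0, 0, 0], [0, 2, -1, 0, 0, 0, -1], [-1, -1, 2, 0, 0, 0, 0], [0, 0, 0, 2, 0, 0, -1], [0, 0, 0, 0, 2, -1, -1], [0, 0, 0, 0, -1, 2, 0], [0, -1, 0, -1, -1, 0, 2]].
All simple roots have the same length, so the diagram is simply laced. The associated Dynkin diagram is a chain of 6 nodes with one extra node attached to the third node from one end (E_7), so the type is E_7.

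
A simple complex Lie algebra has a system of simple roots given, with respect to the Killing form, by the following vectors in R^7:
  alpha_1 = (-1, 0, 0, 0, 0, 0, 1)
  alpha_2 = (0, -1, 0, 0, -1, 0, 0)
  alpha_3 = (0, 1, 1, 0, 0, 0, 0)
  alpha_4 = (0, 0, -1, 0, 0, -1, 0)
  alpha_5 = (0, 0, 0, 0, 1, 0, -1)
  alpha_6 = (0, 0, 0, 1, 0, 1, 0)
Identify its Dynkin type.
Compute the Cartan integers a_ij = 2(alpha_i, alpha_j)/(alpha_j, alpha_j); the resulting 6x6 Cartan matrix is
[[2, 0, 0, 0, -1, 0], [0, 2, -1, 0, -1, 0], [0, -1, 2, -1, 0, 0], [0, 0, -1, 2, 0, -1], [-1, -1, 0, 0, 2, 0], [0, 0, 0, -1, 0, 2]].
All simple roots have the same length, so the diagram is simply laced. The associated Dynkin diagram is a chain of 6 nodes with single edges (A_6), so the type is A_6 (the algebra sl(7)).

type A_6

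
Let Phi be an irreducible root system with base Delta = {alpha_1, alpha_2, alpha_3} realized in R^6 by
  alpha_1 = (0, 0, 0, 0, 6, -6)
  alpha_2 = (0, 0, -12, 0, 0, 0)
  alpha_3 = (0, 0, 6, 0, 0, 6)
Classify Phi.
Compute the Cartan integers a_ij = 2(alpha_i, alpha_j)/(alpha_j, alpha_j); the resulting 3x3 Cartan matrix is
[[2, 0, -1], [0, 2, -2], [-1, -1, 2]].
The roots have two lengths (squared-length ratio 2:1); the short ones are alpha_{1,3}. The associated Dynkin diagram is a chain of 3 nodes with a double edge at one end; the terminal node there is the unique long simple root (C_3), so the type is C_3 (the algebra sp(6)).

type C_3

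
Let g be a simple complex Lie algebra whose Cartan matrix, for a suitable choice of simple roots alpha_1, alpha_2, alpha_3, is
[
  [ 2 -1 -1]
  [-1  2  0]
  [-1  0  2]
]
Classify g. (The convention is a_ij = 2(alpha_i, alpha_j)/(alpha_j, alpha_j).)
A3

The matrix has rank 3 with 2's on the diagonal. Reading the off-diagonal entries as Dynkin edges (a single edge where a_ij = a_ji = -1; a double or triple edge where a_ij * a_ji = 2 or 3), the diagram is a chain of 3 nodes with single edges (A_3). One simple-root ordering that puts it in standard form is (alpha_2, alpha_1, alpha_3). So the algebra is type A_3, i.e. sl(4).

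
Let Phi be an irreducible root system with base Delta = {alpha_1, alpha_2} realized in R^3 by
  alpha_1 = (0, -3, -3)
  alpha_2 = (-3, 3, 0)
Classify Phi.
Compute the Cartan integers a_ij = 2(alpha_i, alpha_j)/(alpha_j, alpha_j); the resulting 2x2 Cartan matrix is
[[2, -1], [-1, 2]].
All simple roots have the same length, so the diagram is simply laced. The associated Dynkin diagram is a chain of 2 nodes with single edges (A_2), so the type is A_2 (the algebra sl(3)).

A2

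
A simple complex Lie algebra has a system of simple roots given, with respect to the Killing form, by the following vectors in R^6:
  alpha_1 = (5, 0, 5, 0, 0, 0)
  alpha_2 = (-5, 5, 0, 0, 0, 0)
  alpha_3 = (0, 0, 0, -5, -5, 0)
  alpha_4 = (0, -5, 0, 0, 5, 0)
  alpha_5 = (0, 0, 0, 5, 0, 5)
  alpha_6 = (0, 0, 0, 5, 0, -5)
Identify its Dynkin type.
D6

Compute the Cartan integers a_ij = 2(alpha_i, alpha_j)/(alpha_j, alpha_j); the resulting 6x6 Cartan matrix is
[[2, -1, 0, 0, 0, 0], [-1, 2, 0, -1, 0, 0], [0, 0, 2, -1, -1, -1], [0, -1, -1, 2, 0, 0], [0, 0, -1, 0, 2, 0], [0, 0, -1, 0, 0, 2]].
All simple roots have the same length, so the diagram is simply laced. The associated Dynkin diagram is a chain of 4 nodes with a fork of two nodes at one end (D_6), so the type is D_6 (the algebra so(12)).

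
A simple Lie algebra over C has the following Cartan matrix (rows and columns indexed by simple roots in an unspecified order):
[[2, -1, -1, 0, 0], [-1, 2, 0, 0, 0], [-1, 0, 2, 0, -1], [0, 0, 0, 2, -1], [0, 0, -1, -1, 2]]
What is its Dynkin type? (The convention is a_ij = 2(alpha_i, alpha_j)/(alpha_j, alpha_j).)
The matrix has rank 5 with 2's on the diagonal. Reading the off-diagonal entries as Dynkin edges (a single edge where a_ij = a_ji = -1; a double or triple edge where a_ij * a_ji = 2 or 3), the diagram is a chain of 5 nodes with single edges (A_5). One simple-root ordering that puts it in standard form is (alpha_4, alpha_5, alpha_3, alpha_1, alpha_2). So the algebra is type A_5, i.e. sl(6).

type A_5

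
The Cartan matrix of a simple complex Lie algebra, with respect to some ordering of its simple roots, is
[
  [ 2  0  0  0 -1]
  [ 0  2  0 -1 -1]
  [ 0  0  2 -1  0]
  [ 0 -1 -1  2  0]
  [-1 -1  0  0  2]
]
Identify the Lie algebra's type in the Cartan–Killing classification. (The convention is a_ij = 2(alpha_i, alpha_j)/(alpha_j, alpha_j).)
A_5 (sl(6))

The matrix has rank 5 with 2's on the diagonal. Reading the off-diagonal entries as Dynkin edges (a single edge where a_ij = a_ji = -1; a double or triple edge where a_ij * a_ji = 2 or 3), the diagram is a chain of 5 nodes with single edges (A_5). One simple-root ordering that puts it in standard form is (alpha_1, alpha_5, alpha_2, alpha_4, alpha_3). So the algebra is type A_5, i.e. sl(6).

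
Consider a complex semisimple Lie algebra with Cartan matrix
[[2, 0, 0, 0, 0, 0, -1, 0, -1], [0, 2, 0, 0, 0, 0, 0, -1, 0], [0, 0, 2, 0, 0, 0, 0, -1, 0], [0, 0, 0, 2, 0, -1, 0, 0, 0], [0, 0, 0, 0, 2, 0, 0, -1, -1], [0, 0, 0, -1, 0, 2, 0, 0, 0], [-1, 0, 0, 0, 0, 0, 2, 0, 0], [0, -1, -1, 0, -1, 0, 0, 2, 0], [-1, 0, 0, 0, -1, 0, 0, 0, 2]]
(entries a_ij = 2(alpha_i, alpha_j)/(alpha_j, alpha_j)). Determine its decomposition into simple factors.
A_2 (sl(3)) + D_7 (so(14))

The diagram associated to this matrix has two connected components: the simple roots {alpha_4, alpha_6} form a chain of 2 nodes with single edges (A_2), and {alpha_1, alpha_2, alpha_3, alpha_5, alpha_7, alpha_8, alpha_9} form a chain of 5 nodes with a fork of two nodes at one end (D_7). A semisimple Lie algebra decomposes uniquely as the direct sum of simple ideals, one per connected component of its Dynkin diagram, so g ≅ A_2 ⊕ D_7 (dimension 8 + 91 = 99).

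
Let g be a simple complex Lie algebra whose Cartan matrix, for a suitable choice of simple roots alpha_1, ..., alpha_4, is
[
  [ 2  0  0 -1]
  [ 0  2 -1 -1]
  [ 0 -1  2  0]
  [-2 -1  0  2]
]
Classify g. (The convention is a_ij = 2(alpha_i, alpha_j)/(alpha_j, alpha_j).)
type B_4

The matrix has rank 4 with 2's on the diagonal. Reading the off-diagonal entries as Dynkin edges (a single edge where a_ij = a_ji = -1; a double or triple edge where a_ij * a_ji = 2 or 3), the diagram is a chain of 4 nodes with a double edge at one end; the terminal node there is the unique short simple root (B_4). One simple-root ordering that puts it in standard form is (alpha_3, alpha_2, alpha_4, alpha_1). So the algebra is type B_4, i.e. so(9).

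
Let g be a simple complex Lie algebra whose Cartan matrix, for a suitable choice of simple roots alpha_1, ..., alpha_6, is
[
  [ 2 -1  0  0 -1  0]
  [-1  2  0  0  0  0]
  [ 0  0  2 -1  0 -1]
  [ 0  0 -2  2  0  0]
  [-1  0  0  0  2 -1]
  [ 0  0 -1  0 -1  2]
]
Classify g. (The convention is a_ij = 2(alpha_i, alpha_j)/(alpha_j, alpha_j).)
The matrix has rank 6 with 2's on the diagonal. Reading the off-diagonal entries as Dynkin edges (a single edge where a_ij = a_ji = -1; a double or triple edge where a_ij * a_ji = 2 or 3), the diagram is a chain of 6 nodes with a double edge at one end; the terminal node there is the unique long simple root (C_6). One simple-root ordering that puts it in standard form is (alpha_2, alpha_1, alpha_5, alpha_6, alpha_3, alpha_4). So the algebra is type C_6, i.e. sp(12).

C_6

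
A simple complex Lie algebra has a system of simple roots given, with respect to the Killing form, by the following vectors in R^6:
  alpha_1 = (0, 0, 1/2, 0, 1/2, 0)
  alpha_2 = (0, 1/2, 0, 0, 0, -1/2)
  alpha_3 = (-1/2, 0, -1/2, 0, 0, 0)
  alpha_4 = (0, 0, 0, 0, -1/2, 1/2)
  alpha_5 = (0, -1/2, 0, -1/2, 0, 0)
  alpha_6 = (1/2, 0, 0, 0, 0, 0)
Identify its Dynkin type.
Compute the Cartan integers a_ij = 2(alpha_i, alpha_j)/(alpha_j, alpha_j); the resulting 6x6 Cartan matrix is
[[2, 0, -1, -1, 0, 0], [0, 2, 0, -1, -1, 0], [-1, 0, 2, 0, 0, -2], [-1, -1, 0, 2, 0, 0], [0, -1, 0, 0, 2, 0], [0, 0, -1, 0, 0, 2]].
The roots have two lengths (squared-length ratio 2:1); the short ones are alpha_{6}. The associated Dynkin diagram is a chain of 6 nodes with a double edge at one end; the terminal node there is the unique short simple root (B_6), so the type is B_6 (the algebra so(13)).

B_6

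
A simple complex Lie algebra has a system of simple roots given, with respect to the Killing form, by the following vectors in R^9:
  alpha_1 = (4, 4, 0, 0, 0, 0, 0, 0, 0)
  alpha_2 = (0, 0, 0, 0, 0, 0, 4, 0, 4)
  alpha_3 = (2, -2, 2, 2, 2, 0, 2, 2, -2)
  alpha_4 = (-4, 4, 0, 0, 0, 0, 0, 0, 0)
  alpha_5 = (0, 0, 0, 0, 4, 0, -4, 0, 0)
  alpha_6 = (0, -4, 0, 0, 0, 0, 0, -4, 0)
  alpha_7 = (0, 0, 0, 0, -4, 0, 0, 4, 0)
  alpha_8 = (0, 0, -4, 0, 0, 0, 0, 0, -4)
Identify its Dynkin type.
Compute the Cartan integers a_ij = 2(alpha_i, alpha_j)/(alpha_j, alpha_j); the resulting 8x8 Cartan matrix is
[[2, 0, 0, 0, 0, -1, 0, 0], [0, 2, 0, 0, -1, 0, 0, -1], [0, 0, 2, -1, 0, 0, 0, 0], [0, 0, -1, 2, 0, -1, 0, 0], [0, -1, 0, 0, 2, 0, -1, 0], [-1, 0, 0, -1, 0, 2, -1, 0], [0, 0, 0, 0, -1, -1, 2, 0], [0, -1, 0, 0, 0, 0, 0, 2]].
All simple roots have the same length, so the diagram is simply laced. The associated Dynkin diagram is a chain of 7 nodes with one extra node attached to the third node from one end (E_8), so the type is E_8.

type E_8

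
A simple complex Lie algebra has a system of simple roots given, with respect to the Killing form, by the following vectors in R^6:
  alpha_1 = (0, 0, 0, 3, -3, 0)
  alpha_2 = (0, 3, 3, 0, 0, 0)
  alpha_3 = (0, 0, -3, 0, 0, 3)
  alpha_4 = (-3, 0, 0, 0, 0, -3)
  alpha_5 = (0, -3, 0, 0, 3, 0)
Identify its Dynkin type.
Compute the Cartan integers a_ij = 2(alpha_i, alpha_j)/(alpha_j, alpha_j); the resulting 5x5 Cartan matrix is
[[2, 0, 0, 0, -1], [0, 2, -1, 0, -1], [0, -1, 2, -1, 0], [0, 0, -1, 2, 0], [-1, -1, 0, 0, 2]].
All simple roots have the same length, so the diagram is simply laced. The associated Dynkin diagram is a chain of 5 nodes with single edges (A_5), so the type is A_5 (the algebra sl(6)).

type A_5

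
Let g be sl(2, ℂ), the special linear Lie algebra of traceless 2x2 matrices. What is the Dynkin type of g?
A1

This is sl(2), which has dimension 2^2 - 1 = 3 and rank 2 - 1 = 1 (a Cartan subalgebra is the diagonal traceless matrices). In the classification of classical Lie algebras, the special linear algebra sl(n+1) has type A_n; here n = 1, so the Dynkin diagram is a chain of 1 nodes with single edges (A_1). Hence the type is A_1.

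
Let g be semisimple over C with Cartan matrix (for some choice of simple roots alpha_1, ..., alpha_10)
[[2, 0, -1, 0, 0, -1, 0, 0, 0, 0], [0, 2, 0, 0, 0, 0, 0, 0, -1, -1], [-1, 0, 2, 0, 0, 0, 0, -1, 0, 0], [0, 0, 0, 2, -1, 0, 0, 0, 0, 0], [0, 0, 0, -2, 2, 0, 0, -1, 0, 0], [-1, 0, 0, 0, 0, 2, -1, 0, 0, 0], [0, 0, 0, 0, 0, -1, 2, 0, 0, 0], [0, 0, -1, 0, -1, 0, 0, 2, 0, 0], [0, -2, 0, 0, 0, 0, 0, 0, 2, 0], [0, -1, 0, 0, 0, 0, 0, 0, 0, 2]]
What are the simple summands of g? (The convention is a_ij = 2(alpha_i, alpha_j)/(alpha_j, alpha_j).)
B_7 ⊕ C_3

The diagram associated to this matrix has two connected components: the simple roots {alpha_1, alpha_3, alpha_4, alpha_5, alpha_6, alpha_7, alpha_8} form a chain of 7 nodes with a double edge at one end; the terminal node there is the unique short simple root (B_7), and {alpha_2, alpha_9, alpha_10} form a chain of 3 nodes with a double edge at one end; the terminal node there is the unique long simple root (C_3). A semisimple Lie algebra decomposes uniquely as the direct sum of simple ideals, one per connected component of its Dynkin diagram, so g ≅ B_7 ⊕ C_3 (dimension 105 + 21 = 126).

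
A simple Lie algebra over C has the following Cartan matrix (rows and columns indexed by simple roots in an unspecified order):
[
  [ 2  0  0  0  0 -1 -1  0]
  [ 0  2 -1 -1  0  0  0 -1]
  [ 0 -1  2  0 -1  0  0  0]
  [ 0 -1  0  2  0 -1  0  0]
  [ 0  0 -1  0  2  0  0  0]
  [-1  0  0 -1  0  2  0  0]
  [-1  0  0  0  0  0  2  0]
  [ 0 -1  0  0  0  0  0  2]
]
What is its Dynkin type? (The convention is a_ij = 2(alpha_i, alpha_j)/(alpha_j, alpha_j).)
E_8

The matrix has rank 8 with 2's on the diagonal. Reading the off-diagonal entries as Dynkin edges (a single edge where a_ij = a_ji = -1; a double or triple edge where a_ij * a_ji = 2 or 3), the diagram is a chain of 7 nodes with one extra node attached to the third node from one end (E_8). One simple-root ordering that puts it in standard form is (alpha_5, alpha_8, alpha_3, alpha_2, alpha_4, alpha_6, alpha_1, alpha_7). So the algebra is type E_8.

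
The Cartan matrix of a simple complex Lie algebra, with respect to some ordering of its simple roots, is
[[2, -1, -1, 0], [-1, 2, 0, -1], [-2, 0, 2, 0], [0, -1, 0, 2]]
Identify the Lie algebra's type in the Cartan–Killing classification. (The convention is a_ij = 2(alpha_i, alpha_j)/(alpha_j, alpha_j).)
The matrix has rank 4 with 2's on the diagonal. Reading the off-diagonal entries as Dynkin edges (a single edge where a_ij = a_ji = -1; a double or triple edge where a_ij * a_ji = 2 or 3), the diagram is a chain of 4 nodes with a double edge at one end; the terminal node there is the unique long simple root (C_4). One simple-root ordering that puts it in standard form is (alpha_4, alpha_2, alpha_1, alpha_3). So the algebra is type C_4, i.e. sp(8).

C_4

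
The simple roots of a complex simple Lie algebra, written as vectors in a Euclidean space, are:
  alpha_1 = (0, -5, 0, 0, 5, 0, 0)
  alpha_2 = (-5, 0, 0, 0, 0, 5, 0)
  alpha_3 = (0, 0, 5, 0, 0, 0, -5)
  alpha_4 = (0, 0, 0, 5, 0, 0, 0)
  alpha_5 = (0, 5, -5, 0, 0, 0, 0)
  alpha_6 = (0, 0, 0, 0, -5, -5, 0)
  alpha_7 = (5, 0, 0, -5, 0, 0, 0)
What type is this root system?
B_7 (so(15))

Compute the Cartan integers a_ij = 2(alpha_i, alpha_j)/(alpha_j, alpha_j); the resulting 7x7 Cartan matrix is
[[2, 0, 0, 0, -1, -1, 0], [0, 2, 0, 0, 0, -1, -1], [0, 0, 2, 0, -1, 0, 0], [0, 0, 0, 2, 0, 0, -1], [-1, 0, -1, 0, 2, 0, 0], [-1, -1, 0, 0, 0, 2, 0], [0, -1, 0, -2, 0, 0, 2]].
The roots have two lengths (squared-length ratio 2:1); the short ones are alpha_{4}. The associated Dynkin diagram is a chain of 7 nodes with a double edge at one end; the terminal node there is the unique short simple root (B_7), so the type is B_7 (the algebra so(15)).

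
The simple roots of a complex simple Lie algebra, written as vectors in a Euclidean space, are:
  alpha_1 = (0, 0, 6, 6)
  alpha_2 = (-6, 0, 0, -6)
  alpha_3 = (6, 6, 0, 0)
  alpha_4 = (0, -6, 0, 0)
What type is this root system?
type B_4

Compute the Cartan integers a_ij = 2(alpha_i, alpha_j)/(alpha_j, alpha_j); the resulting 4x4 Cartan matrix is
[[2, -1, 0, 0], [-1, 2, -1, 0], [0, -1, 2, -2], [0, 0, -1, 2]].
The roots have two lengths (squared-length ratio 2:1); the short ones are alpha_{4}. The associated Dynkin diagram is a chain of 4 nodes with a double edge at one end; the terminal node there is the unique short simple root (B_4), so the type is B_4 (the algebra so(9)).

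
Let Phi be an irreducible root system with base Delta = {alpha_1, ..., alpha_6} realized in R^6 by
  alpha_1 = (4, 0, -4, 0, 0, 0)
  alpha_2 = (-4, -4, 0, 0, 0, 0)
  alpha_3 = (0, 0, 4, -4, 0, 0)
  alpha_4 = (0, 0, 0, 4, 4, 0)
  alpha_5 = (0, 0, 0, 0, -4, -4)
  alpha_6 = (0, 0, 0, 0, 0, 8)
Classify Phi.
Compute the Cartan integers a_ij = 2(alpha_i, alpha_j)/(alpha_j, alpha_j); the resulting 6x6 Cartan matrix is
[[2, -1, -1, 0, 0, 0], [-1, 2, 0, 0, 0, 0], [-1, 0, 2, -1, 0, 0], [0, 0, -1, 2, -1, 0], [0, 0, 0, -1, 2, -1], [0, 0, 0, 0, -2, 2]].
The roots have two lengths (squared-length ratio 2:1); the short ones are alpha_{1,2,3,4,5}. The associated Dynkin diagram is a chain of 6 nodes with a double edge at one end; the terminal node there is the unique long simple root (C_6), so the type is C_6 (the algebra sp(12)).

type C_6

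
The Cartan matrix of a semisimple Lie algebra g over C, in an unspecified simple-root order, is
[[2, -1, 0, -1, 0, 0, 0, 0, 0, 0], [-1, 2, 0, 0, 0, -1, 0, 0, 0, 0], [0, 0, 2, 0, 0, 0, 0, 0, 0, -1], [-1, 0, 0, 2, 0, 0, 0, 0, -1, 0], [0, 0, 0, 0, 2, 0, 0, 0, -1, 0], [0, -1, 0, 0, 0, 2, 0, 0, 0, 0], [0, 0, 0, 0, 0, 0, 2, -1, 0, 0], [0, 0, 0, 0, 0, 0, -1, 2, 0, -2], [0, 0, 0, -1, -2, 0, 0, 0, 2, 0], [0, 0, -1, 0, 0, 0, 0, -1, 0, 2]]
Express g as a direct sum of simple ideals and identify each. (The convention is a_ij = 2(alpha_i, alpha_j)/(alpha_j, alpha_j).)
B_6 ⊕ F_4

The diagram associated to this matrix has two connected components: the simple roots {alpha_1, alpha_2, alpha_4, alpha_5, alpha_6, alpha_9} form a chain of 6 nodes with a double edge at one end; the terminal node there is the unique short simple root (B_6), and {alpha_3, alpha_7, alpha_8, alpha_10} form a chain of 4 nodes with a double edge between the middle two (F_4). A semisimple Lie algebra decomposes uniquely as the direct sum of simple ideals, one per connected component of its Dynkin diagram, so g ≅ B_6 ⊕ F_4 (dimension 78 + 52 = 130).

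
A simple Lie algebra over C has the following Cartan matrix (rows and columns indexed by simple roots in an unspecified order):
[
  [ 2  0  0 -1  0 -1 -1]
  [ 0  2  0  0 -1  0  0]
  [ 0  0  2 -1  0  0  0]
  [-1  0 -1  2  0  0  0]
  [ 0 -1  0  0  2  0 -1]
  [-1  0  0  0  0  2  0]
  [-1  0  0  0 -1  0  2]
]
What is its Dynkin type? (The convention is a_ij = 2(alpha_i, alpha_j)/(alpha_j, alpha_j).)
The matrix has rank 7 with 2's on the diagonal. Reading the off-diagonal entries as Dynkin edges (a single edge where a_ij = a_ji = -1; a double or triple edge where a_ij * a_ji = 2 or 3), the diagram is a chain of 6 nodes with one extra node attached to the third node from one end (E_7). One simple-root ordering that puts it in standard form is (alpha_3, alpha_6, alpha_4, alpha_1, alpha_7, alpha_5, alpha_2). So the algebra is type E_7.

E_7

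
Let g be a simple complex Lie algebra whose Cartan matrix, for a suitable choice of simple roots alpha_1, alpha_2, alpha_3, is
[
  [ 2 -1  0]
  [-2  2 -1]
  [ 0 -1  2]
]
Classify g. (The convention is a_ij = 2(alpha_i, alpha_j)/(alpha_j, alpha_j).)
The matrix has rank 3 with 2's on the diagonal. Reading the off-diagonal entries as Dynkin edges (a single edge where a_ij = a_ji = -1; a double or triple edge where a_ij * a_ji = 2 or 3), the diagram is a chain of 3 nodes with a double edge at one end; the terminal node there is the unique short simple root (B_3). One simple-root ordering that puts it in standard form is (alpha_3, alpha_2, alpha_1). So the algebra is type B_3, i.e. so(7).

B3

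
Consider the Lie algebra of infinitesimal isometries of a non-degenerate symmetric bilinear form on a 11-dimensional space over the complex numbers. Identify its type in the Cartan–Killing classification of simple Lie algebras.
B_5

This is so(11) with 11 odd, which has dimension 11(11-1)/2 = 55 and rank (11-1)/2 = 5. In the classification of classical Lie algebras, the orthogonal algebra so(2n+1) in an odd number of variables has type B_n; here n = 5, so the Dynkin diagram is a chain of 5 nodes with a double edge at one end; the terminal node there is the unique short simple root (B_5). Hence the type is B_5.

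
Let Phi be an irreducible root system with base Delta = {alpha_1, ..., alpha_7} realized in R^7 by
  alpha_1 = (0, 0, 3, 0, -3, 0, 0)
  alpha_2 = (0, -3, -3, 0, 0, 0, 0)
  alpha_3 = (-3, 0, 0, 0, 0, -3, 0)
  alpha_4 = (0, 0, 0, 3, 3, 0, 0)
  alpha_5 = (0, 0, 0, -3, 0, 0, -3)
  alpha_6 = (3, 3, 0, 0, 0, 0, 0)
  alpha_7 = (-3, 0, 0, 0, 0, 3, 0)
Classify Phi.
D7

Compute the Cartan integers a_ij = 2(alpha_i, alpha_j)/(alpha_j, alpha_j); the resulting 7x7 Cartan matrix is
[[2, -1, 0, -1, 0, 0, 0], [-1, 2, 0, 0, 0, -1, 0], [0, 0, 2, 0, 0, -1, 0], [-1, 0, 0, 2, -1, 0, 0], [0, 0, 0, -1, 2, 0, 0], [0, -1, -1, 0, 0, 2, -1], [0, 0, 0, 0, 0, -1, 2]].
All simple roots have the same length, so the diagram is simply laced. The associated Dynkin diagram is a chain of 5 nodes with a fork of two nodes at one end (D_7), so the type is D_7 (the algebra so(14)).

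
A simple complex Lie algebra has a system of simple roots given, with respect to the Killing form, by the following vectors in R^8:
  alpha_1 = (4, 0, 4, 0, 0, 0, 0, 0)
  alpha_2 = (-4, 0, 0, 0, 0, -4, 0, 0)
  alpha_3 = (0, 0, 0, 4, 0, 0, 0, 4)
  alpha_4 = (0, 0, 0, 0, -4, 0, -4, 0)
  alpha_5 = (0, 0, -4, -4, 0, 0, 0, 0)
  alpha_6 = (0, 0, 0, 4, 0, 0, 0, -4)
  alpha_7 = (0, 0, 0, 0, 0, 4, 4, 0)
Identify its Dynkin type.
D7

Compute the Cartan integers a_ij = 2(alpha_i, alpha_j)/(alpha_j, alpha_j); the resulting 7x7 Cartan matrix is
[[2, -1, 0, 0, -1, 0, 0], [-1, 2, 0, 0, 0, 0, -1], [0, 0, 2, 0, -1, 0, 0], [0, 0, 0, 2, 0, 0, -1], [-1, 0, -1, 0, 2, -1, 0], [0, 0, 0, 0, -1, 2, 0], [0, -1, 0, -1, 0, 0, 2]].
All simple roots have the same length, so the diagram is simply laced. The associated Dynkin diagram is a chain of 5 nodes with a fork of two nodes at one end (D_7), so the type is D_7 (the algebra so(14)).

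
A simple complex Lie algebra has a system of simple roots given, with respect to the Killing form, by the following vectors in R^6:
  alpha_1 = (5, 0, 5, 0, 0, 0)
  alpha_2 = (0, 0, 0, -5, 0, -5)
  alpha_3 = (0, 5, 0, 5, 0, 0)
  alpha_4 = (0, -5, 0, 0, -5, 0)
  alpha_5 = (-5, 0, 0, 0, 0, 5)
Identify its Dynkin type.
Compute the Cartan integers a_ij = 2(alpha_i, alpha_j)/(alpha_j, alpha_j); the resulting 5x5 Cartan matrix is
[[2, 0, 0, 0, -1], [0, 2, -1, 0, -1], [0, -1, 2, -1, 0], [0, 0, -1, 2, 0], [-1, -1, 0, 0, 2]].
All simple roots have the same length, so the diagram is simply laced. The associated Dynkin diagram is a chain of 5 nodes with single edges (A_5), so the type is A_5 (the algebra sl(6)).

A_5 (sl(6))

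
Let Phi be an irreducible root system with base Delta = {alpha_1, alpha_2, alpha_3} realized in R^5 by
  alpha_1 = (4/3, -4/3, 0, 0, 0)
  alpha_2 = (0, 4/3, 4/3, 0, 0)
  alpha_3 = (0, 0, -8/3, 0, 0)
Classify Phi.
C_3 (sp(6))

Compute the Cartan integers a_ij = 2(alpha_i, alpha_j)/(alpha_j, alpha_j); the resulting 3x3 Cartan matrix is
[[2, -1, 0], [-1, 2, -1], [0, -2, 2]].
The roots have two lengths (squared-length ratio 2:1); the short ones are alpha_{1,2}. The associated Dynkin diagram is a chain of 3 nodes with a double edge at one end; the terminal node there is the unique long simple root (C_3), so the type is C_3 (the algebra sp(6)).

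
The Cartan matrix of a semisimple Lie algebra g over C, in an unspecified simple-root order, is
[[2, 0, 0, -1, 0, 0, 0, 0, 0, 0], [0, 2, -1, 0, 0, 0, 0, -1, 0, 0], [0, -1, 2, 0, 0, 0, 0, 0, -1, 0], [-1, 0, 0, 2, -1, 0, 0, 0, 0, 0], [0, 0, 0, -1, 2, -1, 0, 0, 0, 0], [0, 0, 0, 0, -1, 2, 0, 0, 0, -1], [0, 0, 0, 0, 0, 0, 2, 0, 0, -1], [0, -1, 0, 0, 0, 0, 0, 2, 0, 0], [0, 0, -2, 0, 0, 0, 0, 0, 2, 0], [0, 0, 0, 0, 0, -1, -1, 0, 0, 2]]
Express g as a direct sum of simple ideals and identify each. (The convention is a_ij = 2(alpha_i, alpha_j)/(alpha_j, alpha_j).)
The diagram associated to this matrix has two connected components: the simple roots {alpha_1, alpha_4, alpha_5, alpha_6, alpha_7, alpha_10} form a chain of 6 nodes with single edges (A_6), and {alpha_2, alpha_3, alpha_8, alpha_9} form a chain of 4 nodes with a double edge at one end; the terminal node there is the unique long simple root (C_4). A semisimple Lie algebra decomposes uniquely as the direct sum of simple ideals, one per connected component of its Dynkin diagram, so g ≅ A_6 ⊕ C_4 (dimension 48 + 36 = 84).

A6 + C4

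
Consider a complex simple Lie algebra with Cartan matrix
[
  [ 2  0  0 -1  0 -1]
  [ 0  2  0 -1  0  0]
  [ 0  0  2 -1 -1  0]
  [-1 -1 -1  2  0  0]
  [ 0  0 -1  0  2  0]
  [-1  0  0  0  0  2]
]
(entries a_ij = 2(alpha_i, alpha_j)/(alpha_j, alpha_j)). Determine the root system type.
E6

The matrix has rank 6 with 2's on the diagonal. Reading the off-diagonal entries as Dynkin edges (a single edge where a_ij = a_ji = -1; a double or triple edge where a_ij * a_ji = 2 or 3), the diagram is a chain of 5 nodes with one extra node attached to the third node from one end (E_6). One simple-root ordering that puts it in standard form is (alpha_6, alpha_2, alpha_1, alpha_4, alpha_3, alpha_5). So the algebra is type E_6.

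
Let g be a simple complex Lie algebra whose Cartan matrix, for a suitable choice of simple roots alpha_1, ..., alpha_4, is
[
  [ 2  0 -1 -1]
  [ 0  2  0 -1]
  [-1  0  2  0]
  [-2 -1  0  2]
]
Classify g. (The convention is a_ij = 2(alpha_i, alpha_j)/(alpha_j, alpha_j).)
F4

The matrix has rank 4 with 2's on the diagonal. Reading the off-diagonal entries as Dynkin edges (a single edge where a_ij = a_ji = -1; a double or triple edge where a_ij * a_ji = 2 or 3), the diagram is a chain of 4 nodes with a double edge between the middle two (F_4). One simple-root ordering that puts it in standard form is (alpha_2, alpha_4, alpha_1, alpha_3). So the algebra is type F_4.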